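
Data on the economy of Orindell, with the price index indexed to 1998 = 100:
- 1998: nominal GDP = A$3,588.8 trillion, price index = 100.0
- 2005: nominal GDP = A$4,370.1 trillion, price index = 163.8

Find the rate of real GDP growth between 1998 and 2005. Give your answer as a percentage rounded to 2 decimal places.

Deflate each year: 1998 → 3588.8/1.000 = 3588.80; 2005 → 4370.1/1.638 = 2667.95.
So real GDP changed by 2667.95/3588.80 − 1 = -0.2566, i.e. -25.66%.

-25.66%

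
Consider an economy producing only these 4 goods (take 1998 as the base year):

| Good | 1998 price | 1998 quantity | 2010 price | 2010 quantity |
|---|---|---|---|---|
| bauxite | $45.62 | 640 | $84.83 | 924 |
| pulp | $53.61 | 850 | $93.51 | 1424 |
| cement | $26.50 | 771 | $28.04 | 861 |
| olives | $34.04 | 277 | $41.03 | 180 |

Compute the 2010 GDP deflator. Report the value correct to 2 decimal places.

164.86

Nominal GDP 2010 = 84.83·924 + 93.51·1424 + 28.04·861 + 41.03·180 = 243069.00.
Real GDP 2010 (at 1998 prices) = 45.62·924 + 53.61·1424 + 26.50·861 + 34.04·180 = 147437.22.
Deflator = Nominal/Real × 100 = 243069.00/147437.22 × 100 = 164.863.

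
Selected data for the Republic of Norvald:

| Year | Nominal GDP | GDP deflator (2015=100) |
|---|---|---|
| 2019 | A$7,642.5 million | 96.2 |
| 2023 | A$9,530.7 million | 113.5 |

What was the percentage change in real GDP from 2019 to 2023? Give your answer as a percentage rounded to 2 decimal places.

Deflate each year: 2019 → 7642.5/0.962 = 7944.39; 2023 → 9530.7/1.135 = 8397.09.
So real GDP changed by 8397.09/7944.39 − 1 = 0.0570, i.e. 5.70%.

5.70%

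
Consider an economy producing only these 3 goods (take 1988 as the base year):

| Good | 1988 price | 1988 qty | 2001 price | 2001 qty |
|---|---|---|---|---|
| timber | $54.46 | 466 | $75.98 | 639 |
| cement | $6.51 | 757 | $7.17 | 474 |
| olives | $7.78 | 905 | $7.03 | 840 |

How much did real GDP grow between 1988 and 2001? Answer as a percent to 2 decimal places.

Real GDP 1988 = Nominal GDP 1988 = 54.46·466 + 6.51·757 + 7.78·905 = 37347.33.
Real GDP 2001 (at 1988 prices) = 54.46·639 + 6.51·474 + 7.78·840 = 44420.88.
Real growth = 44420.88/37347.33 − 1 = 0.1894.

18.94%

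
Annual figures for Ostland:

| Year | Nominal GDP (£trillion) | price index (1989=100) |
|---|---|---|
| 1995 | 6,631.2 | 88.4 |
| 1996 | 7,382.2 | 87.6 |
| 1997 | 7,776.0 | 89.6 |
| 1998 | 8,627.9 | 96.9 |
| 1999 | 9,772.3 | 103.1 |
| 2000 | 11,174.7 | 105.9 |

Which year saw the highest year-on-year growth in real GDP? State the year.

1996: real = 7382.2/0.876 = 8427.17; growth vs 1995 (7501.36) = 12.34%.
1997: real = 7776.0/0.896 = 8678.57; growth vs 1996 (8427.17) = 2.98%.
1998: real = 8627.9/0.969 = 8903.92; growth vs 1997 (8678.57) = 2.60%.
1999: real = 9772.3/1.031 = 9478.47; growth vs 1998 (8903.92) = 6.45%.
2000: real = 11174.7/1.059 = 10552.12; growth vs 1999 (9478.47) = 11.33%.

1996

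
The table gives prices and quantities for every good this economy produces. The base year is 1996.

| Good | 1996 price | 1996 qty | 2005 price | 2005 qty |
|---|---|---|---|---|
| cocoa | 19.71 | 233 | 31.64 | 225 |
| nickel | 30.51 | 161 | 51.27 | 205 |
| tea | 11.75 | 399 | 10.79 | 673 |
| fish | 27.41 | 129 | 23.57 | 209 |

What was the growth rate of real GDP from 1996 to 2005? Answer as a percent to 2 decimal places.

37.21%

Real GDP 1996 = Nominal GDP 1996 = 19.71·233 + 30.51·161 + 11.75·399 + 27.41·129 = 17728.68.
Real GDP 2005 (at 1996 prices) = 19.71·225 + 30.51·205 + 11.75·673 + 27.41·209 = 24325.74.
Real growth = 24325.74/17728.68 − 1 = 0.3721.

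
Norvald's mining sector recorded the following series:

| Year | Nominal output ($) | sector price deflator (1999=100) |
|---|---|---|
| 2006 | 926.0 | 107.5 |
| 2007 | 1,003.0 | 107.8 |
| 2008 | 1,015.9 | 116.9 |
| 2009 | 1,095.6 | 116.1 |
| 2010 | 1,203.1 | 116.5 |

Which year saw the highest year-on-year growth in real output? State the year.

2007: real = 1003.0/1.078 = 930.43; growth vs 2006 (861.40) = 8.01%.
2008: real = 1015.9/1.169 = 869.03; growth vs 2007 (930.43) = -6.60%.
2009: real = 1095.6/1.161 = 943.67; growth vs 2008 (869.03) = 8.59%.
2010: real = 1203.1/1.165 = 1032.70; growth vs 2009 (943.67) = 9.43%.

2010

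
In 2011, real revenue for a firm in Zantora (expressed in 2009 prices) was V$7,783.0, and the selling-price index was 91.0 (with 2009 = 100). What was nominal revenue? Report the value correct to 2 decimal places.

V$7,082.53

Nominal revenue = Real × (selling-price index/100) = 7783.0 × 0.910 = 7082.53.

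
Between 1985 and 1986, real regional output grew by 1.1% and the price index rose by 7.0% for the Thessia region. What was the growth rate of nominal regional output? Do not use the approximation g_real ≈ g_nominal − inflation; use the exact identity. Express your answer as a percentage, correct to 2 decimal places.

8.18%

(1 + g_nom) = (1 + g_real)(1 + π) = 1.0110 × 1.0700 = 1.08177.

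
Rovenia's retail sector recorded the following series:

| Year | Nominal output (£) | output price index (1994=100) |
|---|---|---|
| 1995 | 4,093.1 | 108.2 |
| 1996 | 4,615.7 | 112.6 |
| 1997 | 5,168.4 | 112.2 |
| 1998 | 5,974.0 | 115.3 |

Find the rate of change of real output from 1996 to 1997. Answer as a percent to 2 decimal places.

12.37%

Real output 1996 = 4615.7/1.126 = 4099.20.
Real output 1997 = 5168.4/1.122 = 4606.42.
Change = 4606.42/4099.20 − 1 = 0.1237.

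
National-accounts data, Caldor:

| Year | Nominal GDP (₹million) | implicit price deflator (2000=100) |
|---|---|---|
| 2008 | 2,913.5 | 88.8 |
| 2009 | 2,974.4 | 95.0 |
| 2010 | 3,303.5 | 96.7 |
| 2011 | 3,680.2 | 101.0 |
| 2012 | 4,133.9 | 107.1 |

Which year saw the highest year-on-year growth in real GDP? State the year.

2009: real = 2974.4/0.950 = 3130.95; growth vs 2008 (3280.97) = -4.57%.
2010: real = 3303.5/0.967 = 3416.24; growth vs 2009 (3130.95) = 9.11%.
2011: real = 3680.2/1.010 = 3643.76; growth vs 2010 (3416.24) = 6.66%.
2012: real = 4133.9/1.071 = 3859.85; growth vs 2011 (3643.76) = 5.93%.

2010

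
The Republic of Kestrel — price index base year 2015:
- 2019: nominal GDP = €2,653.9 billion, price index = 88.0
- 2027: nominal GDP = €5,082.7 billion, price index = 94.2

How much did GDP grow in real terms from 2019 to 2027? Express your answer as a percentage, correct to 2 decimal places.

78.91%

Deflate each year: 2019 → 2653.9/0.880 = 3015.80; 2027 → 5082.7/0.942 = 5395.65.
So real GDP changed by 5395.65/3015.80 − 1 = 0.7891, i.e. 78.91%.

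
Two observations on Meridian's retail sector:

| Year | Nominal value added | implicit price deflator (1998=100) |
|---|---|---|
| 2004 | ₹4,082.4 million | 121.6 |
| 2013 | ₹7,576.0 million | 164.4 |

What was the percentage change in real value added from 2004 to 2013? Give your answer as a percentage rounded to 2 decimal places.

Deflate each year: 2004 → 4082.4/1.216 = 3357.24; 2013 → 7576.0/1.644 = 4608.27.
So real value added changed by 4608.27/3357.24 − 1 = 0.3726, i.e. 37.26%.

37.26%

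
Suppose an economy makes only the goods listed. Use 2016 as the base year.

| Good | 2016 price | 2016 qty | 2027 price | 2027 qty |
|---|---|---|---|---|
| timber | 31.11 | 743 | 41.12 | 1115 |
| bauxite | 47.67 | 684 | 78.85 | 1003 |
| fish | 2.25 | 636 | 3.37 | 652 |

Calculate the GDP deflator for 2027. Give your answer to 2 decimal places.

151.41

Nominal GDP 2027 = 41.12·1115 + 78.85·1003 + 3.37·652 = 127132.59.
Real GDP 2027 (at 2016 prices) = 31.11·1115 + 47.67·1003 + 2.25·652 = 83967.66.
Deflator = Nominal/Real × 100 = 127132.59/83967.66 × 100 = 151.407.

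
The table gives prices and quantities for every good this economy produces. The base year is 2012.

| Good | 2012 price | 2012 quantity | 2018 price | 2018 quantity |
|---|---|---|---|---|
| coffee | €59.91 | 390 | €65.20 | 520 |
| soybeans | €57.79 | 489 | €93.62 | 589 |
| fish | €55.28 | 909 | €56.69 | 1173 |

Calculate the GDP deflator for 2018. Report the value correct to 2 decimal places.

119.62

Nominal GDP 2018 = 65.20·520 + 93.62·589 + 56.69·1173 = 155543.55.
Real GDP 2018 (at 2012 prices) = 59.91·520 + 57.79·589 + 55.28·1173 = 130034.95.
Deflator = Nominal/Real × 100 = 155543.55/130034.95 × 100 = 119.617.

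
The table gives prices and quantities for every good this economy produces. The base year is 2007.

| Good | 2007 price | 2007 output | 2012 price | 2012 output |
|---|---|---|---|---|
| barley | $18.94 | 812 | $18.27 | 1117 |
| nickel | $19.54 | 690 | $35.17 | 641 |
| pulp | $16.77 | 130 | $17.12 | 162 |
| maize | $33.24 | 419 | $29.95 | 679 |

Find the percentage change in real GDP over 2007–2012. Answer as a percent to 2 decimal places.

31.13%

Real GDP 2007 = Nominal GDP 2007 = 18.94·812 + 19.54·690 + 16.77·130 + 33.24·419 = 44969.54.
Real GDP 2012 (at 2007 prices) = 18.94·1117 + 19.54·641 + 16.77·162 + 33.24·679 = 58967.82.
Real growth = 58967.82/44969.54 − 1 = 0.3113.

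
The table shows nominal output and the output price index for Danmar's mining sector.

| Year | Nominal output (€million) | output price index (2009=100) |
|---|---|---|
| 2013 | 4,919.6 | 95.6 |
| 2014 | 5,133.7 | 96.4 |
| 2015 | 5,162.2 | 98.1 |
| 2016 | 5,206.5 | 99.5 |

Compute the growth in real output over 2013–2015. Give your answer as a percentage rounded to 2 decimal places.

Real output 2013 = 4919.6/0.956 = 5146.03.
Real output 2015 = 5162.2/0.981 = 5262.18.
Change = 5262.18/5146.03 − 1 = 0.0226.

2.26%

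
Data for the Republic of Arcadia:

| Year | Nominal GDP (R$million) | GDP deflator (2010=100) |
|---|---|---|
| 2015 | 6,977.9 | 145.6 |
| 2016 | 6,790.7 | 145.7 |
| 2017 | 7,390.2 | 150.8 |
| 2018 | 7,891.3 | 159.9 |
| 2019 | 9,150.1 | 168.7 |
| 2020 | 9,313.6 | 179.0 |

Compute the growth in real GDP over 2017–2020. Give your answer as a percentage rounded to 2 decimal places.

6.17%

Real GDP 2017 = 7390.2/1.508 = 4900.66.
Real GDP 2020 = 9313.6/1.790 = 5203.13.
Change = 5203.13/4900.66 − 1 = 0.0617.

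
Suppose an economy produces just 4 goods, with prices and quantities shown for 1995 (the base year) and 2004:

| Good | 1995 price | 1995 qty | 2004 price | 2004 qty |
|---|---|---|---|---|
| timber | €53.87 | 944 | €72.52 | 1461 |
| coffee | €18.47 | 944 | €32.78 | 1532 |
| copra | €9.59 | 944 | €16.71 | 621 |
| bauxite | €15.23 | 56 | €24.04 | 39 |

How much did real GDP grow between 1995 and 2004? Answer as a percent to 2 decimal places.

45.21%

Real GDP 1995 = Nominal GDP 1995 = 53.87·944 + 18.47·944 + 9.59·944 + 15.23·56 = 78194.80.
Real GDP 2004 (at 1995 prices) = 53.87·1461 + 18.47·1532 + 9.59·621 + 15.23·39 = 113549.47.
Real growth = 113549.47/78194.80 − 1 = 0.4521.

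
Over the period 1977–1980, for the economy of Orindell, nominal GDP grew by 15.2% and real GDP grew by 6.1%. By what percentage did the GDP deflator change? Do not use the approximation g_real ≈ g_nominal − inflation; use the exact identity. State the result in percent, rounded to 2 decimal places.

8.58%

(1 + g_nom) = (1 + g_real)(1 + π), so π = 1.1520 / 1.0610 − 1 = 0.08577.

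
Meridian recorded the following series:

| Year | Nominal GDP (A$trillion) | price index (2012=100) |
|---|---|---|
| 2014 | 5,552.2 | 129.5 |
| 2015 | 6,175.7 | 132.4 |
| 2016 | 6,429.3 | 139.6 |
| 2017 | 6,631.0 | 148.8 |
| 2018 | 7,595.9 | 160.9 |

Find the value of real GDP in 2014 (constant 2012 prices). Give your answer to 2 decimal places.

Real GDP 2014 = 5552.2 / 1.295 = 4287.41.

A$4,287.41 trillion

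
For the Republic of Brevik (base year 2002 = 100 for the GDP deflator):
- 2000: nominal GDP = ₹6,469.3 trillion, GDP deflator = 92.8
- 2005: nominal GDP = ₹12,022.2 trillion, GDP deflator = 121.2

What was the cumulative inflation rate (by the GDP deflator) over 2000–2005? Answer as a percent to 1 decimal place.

Price-level change = 121.2 / 92.8 − 1 = 0.3060.

30.6%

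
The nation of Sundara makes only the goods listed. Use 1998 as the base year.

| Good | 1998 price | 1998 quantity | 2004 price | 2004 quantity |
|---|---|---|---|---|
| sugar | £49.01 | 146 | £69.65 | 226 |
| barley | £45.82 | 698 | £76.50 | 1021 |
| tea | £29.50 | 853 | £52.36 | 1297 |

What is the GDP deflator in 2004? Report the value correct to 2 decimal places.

168.29

Nominal GDP 2004 = 69.65·226 + 76.50·1021 + 52.36·1297 = 161758.32.
Real GDP 2004 (at 1998 prices) = 49.01·226 + 45.82·1021 + 29.50·1297 = 96119.98.
Deflator = Nominal/Real × 100 = 161758.32/96119.98 × 100 = 168.288.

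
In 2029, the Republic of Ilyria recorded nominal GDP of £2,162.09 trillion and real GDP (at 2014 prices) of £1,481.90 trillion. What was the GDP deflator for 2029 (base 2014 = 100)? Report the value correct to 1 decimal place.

145.9

GDP deflator = (Nominal / Real) × 100 = 2162.09 / 1481.90 × 100 = 145.90.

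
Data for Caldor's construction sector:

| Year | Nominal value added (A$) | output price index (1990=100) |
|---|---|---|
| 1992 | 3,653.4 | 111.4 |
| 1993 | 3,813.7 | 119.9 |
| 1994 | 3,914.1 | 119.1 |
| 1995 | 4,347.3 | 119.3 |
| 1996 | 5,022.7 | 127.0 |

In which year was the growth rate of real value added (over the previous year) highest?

1995

1993: real = 3813.7/1.199 = 3180.73; growth vs 1992 (3279.53) = -3.01%.
1994: real = 3914.1/1.191 = 3286.40; growth vs 1993 (3180.73) = 3.32%.
1995: real = 4347.3/1.193 = 3644.01; growth vs 1994 (3286.40) = 10.88%.
1996: real = 5022.7/1.270 = 3954.88; growth vs 1995 (3644.01) = 8.53%.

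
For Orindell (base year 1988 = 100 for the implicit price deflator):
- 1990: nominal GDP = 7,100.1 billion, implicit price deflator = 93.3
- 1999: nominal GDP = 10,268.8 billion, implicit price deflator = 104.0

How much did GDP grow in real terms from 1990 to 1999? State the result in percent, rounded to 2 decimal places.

29.75%

Real GDP 1990 = 7100.1 / 0.933 = 7609.97.
Real GDP 1999 = 10268.8 / 1.040 = 9873.85.
Real growth = 9873.85 / 7609.97 − 1 = 0.2975.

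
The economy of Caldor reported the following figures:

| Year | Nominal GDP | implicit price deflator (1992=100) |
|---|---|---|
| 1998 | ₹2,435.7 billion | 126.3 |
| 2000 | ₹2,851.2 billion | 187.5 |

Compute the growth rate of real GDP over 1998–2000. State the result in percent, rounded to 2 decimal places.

Real GDP 1998 = 2435.7 / 1.263 = 1928.50.
Real GDP 2000 = 2851.2 / 1.875 = 1520.64.
Real growth = 1520.64 / 1928.50 − 1 = -0.2115.

-21.15%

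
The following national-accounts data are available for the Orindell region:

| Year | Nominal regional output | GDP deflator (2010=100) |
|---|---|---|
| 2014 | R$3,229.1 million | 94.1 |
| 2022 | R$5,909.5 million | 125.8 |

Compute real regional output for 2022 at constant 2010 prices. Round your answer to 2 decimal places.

Real regional output = Nominal / (GDP deflator/100) = 5909.5 / 1.258 = 4697.54.

R$4,697.54 million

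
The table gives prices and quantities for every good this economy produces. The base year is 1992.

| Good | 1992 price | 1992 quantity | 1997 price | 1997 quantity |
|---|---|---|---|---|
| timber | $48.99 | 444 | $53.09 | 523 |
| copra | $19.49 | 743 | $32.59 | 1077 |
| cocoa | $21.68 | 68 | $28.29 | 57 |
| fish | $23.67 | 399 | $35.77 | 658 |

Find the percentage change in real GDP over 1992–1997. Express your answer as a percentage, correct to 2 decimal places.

Real GDP 1992 = Nominal GDP 1992 = 48.99·444 + 19.49·743 + 21.68·68 + 23.67·399 = 47151.20.
Real GDP 1997 (at 1992 prices) = 48.99·523 + 19.49·1077 + 21.68·57 + 23.67·658 = 63423.12.
Real growth = 63423.12/47151.20 − 1 = 0.3451.

34.51%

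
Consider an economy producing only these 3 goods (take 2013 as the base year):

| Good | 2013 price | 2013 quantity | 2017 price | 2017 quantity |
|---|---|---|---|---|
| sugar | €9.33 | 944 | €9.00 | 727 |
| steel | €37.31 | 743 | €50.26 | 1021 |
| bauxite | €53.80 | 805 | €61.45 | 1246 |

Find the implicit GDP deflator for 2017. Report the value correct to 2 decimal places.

120.12

Nominal GDP 2017 = 9.00·727 + 50.26·1021 + 61.45·1246 = 134425.16.
Real GDP 2017 (at 2013 prices) = 9.33·727 + 37.31·1021 + 53.80·1246 = 111911.22.
Deflator = Nominal/Real × 100 = 134425.16/111911.22 × 100 = 120.118.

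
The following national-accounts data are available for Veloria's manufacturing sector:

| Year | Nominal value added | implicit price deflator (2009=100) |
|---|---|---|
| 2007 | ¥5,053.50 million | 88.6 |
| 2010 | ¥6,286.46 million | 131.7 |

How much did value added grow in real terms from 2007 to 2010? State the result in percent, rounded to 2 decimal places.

-16.31%

Deflate each year: 2007 → 5053.50/0.886 = 5703.72; 2010 → 6286.46/1.317 = 4773.32.
So real value added changed by 4773.32/5703.72 − 1 = -0.1631, i.e. -16.31%.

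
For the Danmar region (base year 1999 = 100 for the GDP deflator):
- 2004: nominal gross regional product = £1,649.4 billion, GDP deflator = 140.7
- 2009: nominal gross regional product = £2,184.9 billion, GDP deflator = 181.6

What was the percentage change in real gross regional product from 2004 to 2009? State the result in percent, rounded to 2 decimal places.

Deflate each year: 2004 → 1649.4/1.407 = 1172.28; 2009 → 2184.9/1.816 = 1203.14.
So real gross regional product changed by 1203.14/1172.28 − 1 = 0.0263, i.e. 2.63%.

2.63%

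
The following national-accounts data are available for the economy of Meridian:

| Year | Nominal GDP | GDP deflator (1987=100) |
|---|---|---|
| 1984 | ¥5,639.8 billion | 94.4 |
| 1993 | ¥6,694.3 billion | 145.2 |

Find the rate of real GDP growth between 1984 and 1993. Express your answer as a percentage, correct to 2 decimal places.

Deflate each year: 1984 → 5639.8/0.944 = 5974.36; 1993 → 6694.3/1.452 = 4610.40.
So real GDP changed by 4610.40/5974.36 − 1 = -0.2283, i.e. -22.83%.

-22.83%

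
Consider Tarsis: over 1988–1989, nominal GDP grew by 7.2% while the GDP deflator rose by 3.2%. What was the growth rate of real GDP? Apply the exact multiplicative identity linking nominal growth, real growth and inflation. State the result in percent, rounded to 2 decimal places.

(1 + g_nom) = (1 + g_real)(1 + π), so g_real = 1.0720 / 1.0320 − 1 = 0.03876.

3.88%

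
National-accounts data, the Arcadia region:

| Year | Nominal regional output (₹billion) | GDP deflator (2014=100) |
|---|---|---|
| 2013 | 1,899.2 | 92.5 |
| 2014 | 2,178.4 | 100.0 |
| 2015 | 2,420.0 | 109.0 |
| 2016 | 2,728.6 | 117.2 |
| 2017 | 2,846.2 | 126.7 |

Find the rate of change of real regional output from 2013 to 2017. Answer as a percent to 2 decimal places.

Real regional output 2013 = 1899.2/0.925 = 2053.19.
Real regional output 2017 = 2846.2/1.267 = 2246.41.
Change = 2246.41/2053.19 − 1 = 0.0941.

9.41%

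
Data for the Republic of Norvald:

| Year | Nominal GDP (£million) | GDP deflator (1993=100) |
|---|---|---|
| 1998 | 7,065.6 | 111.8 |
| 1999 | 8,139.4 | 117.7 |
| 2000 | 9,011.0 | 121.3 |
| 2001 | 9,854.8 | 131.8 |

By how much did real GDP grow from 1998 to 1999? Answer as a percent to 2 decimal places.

Real GDP 1998 = 7065.6/1.118 = 6319.86.
Real GDP 1999 = 8139.4/1.177 = 6915.38.
Change = 6915.38/6319.86 − 1 = 0.0942.

9.42%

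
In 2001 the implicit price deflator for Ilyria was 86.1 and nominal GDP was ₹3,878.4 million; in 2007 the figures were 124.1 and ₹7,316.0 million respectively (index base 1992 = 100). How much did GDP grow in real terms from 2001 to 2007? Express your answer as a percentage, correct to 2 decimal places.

30.87%

Deflate each year: 2001 → 3878.4/0.861 = 4504.53; 2007 → 7316.0/1.241 = 5895.25.
So real GDP changed by 5895.25/4504.53 − 1 = 0.3087, i.e. 30.87%.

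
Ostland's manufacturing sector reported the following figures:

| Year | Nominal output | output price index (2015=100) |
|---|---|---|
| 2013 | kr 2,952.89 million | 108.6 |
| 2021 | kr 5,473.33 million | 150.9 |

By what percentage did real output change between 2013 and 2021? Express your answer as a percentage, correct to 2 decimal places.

Deflate each year: 2013 → 2952.89/1.086 = 2719.05; 2021 → 5473.33/1.509 = 3627.12.
So real output changed by 3627.12/2719.05 − 1 = 0.3340, i.e. 33.40%.

33.40%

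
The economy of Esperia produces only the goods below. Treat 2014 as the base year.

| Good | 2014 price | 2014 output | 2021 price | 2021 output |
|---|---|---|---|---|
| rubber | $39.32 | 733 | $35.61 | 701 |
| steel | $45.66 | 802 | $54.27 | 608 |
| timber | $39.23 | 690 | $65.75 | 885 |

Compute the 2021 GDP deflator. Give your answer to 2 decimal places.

Nominal GDP 2021 = 35.61·701 + 54.27·608 + 65.75·885 = 116147.52.
Real GDP 2021 (at 2014 prices) = 39.32·701 + 45.66·608 + 39.23·885 = 90043.15.
Deflator = Nominal/Real × 100 = 116147.52/90043.15 × 100 = 128.991.

128.99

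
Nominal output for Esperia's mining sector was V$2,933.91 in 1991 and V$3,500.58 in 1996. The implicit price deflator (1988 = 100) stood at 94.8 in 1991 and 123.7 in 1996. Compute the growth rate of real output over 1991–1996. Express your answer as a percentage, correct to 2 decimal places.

Real output 1991 = 2933.91 / 0.948 = 3094.84.
Real output 1996 = 3500.58 / 1.237 = 2829.89.
Real growth = 2829.89 / 3094.84 − 1 = -0.0856.

-8.56%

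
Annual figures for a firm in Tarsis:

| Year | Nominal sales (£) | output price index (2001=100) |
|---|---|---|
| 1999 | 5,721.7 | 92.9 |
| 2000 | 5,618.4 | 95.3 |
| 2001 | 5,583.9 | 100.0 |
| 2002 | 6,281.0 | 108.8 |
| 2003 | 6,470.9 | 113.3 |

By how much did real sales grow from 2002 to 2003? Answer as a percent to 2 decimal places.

-1.07%

Real sales 2002 = 6281.0/1.088 = 5772.98.
Real sales 2003 = 6470.9/1.133 = 5711.30.
Change = 5711.30/5772.98 − 1 = -0.0107.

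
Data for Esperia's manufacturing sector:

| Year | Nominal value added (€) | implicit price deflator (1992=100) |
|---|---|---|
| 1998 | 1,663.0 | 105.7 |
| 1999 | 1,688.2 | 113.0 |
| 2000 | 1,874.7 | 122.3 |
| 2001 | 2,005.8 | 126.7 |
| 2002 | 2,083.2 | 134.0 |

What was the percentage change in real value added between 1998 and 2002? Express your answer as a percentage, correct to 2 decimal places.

-1.19%

Real value added 1998 = 1663.0/1.057 = 1573.32.
Real value added 2002 = 2083.2/1.340 = 1554.63.
Change = 1554.63/1573.32 − 1 = -0.0119.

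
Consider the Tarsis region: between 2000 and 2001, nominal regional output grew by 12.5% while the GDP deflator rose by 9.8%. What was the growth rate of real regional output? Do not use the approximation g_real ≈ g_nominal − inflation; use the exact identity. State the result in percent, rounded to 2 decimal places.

(1 + g_nom) = (1 + g_real)(1 + π), so g_real = 1.1250 / 1.0980 − 1 = 0.02459.

2.46%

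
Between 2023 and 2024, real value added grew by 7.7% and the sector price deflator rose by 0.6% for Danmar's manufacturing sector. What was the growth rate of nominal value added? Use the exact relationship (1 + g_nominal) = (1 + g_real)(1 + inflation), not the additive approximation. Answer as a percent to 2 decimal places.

(1 + g_nom) = (1 + g_real)(1 + π) = 1.0770 × 1.0060 = 1.08346.

8.35%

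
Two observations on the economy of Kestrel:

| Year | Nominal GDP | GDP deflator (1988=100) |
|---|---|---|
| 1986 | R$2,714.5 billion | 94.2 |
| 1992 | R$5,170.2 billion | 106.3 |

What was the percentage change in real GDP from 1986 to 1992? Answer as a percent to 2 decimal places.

68.79%

Real GDP 1986 = 2714.5 / 0.942 = 2881.63.
Real GDP 1992 = 5170.2 / 1.063 = 4863.78.
Real growth = 4863.78 / 2881.63 − 1 = 0.6879.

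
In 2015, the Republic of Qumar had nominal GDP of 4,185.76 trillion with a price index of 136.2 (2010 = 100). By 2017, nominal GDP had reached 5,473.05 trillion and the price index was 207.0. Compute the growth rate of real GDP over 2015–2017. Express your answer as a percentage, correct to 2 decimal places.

Real GDP 2015 = 4185.76 / 1.362 = 3073.25.
Real GDP 2017 = 5473.05 / 2.070 = 2643.99.
Real growth = 2643.99 / 3073.25 − 1 = -0.1397.

-13.97%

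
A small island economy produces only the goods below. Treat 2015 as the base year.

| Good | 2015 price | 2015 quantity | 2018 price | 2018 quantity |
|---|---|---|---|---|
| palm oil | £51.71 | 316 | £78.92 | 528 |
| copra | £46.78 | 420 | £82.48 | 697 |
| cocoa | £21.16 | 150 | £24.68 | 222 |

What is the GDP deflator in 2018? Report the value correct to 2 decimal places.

161.96

Nominal GDP 2018 = 78.92·528 + 82.48·697 + 24.68·222 = 104637.28.
Real GDP 2018 (at 2015 prices) = 51.71·528 + 46.78·697 + 21.16·222 = 64606.06.
Deflator = Nominal/Real × 100 = 104637.28/64606.06 × 100 = 161.962.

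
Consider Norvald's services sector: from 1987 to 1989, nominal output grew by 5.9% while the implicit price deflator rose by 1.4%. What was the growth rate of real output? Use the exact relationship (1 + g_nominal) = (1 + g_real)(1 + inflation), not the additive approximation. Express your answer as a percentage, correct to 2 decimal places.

(1 + g_nom) = (1 + g_real)(1 + π), so g_real = 1.0590 / 1.0140 − 1 = 0.04438.

4.44%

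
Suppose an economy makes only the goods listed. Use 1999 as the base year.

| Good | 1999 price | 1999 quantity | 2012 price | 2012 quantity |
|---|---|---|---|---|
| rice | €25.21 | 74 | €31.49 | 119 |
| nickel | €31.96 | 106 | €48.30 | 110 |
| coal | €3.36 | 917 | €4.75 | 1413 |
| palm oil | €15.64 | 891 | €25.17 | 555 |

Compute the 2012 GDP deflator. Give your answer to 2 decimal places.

Nominal GDP 2012 = 31.49·119 + 48.30·110 + 4.75·1413 + 25.17·555 = 29741.41.
Real GDP 2012 (at 1999 prices) = 25.21·119 + 31.96·110 + 3.36·1413 + 15.64·555 = 19943.47.
Deflator = Nominal/Real × 100 = 29741.41/19943.47 × 100 = 149.129.

149.13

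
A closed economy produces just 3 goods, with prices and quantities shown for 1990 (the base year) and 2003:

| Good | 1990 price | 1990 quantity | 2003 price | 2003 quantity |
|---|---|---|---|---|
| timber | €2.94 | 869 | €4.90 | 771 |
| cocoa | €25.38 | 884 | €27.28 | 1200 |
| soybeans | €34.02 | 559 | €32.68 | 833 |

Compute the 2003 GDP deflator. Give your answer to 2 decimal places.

Nominal GDP 2003 = 4.90·771 + 27.28·1200 + 32.68·833 = 63736.34.
Real GDP 2003 (at 1990 prices) = 2.94·771 + 25.38·1200 + 34.02·833 = 61061.40.
Deflator = Nominal/Real × 100 = 63736.34/61061.40 × 100 = 104.381.

104.38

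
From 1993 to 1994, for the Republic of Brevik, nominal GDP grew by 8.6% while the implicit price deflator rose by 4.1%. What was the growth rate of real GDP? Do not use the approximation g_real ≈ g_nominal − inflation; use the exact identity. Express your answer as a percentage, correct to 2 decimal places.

4.32%

(1 + g_nom) = (1 + g_real)(1 + π), so g_real = 1.0860 / 1.0410 − 1 = 0.04323.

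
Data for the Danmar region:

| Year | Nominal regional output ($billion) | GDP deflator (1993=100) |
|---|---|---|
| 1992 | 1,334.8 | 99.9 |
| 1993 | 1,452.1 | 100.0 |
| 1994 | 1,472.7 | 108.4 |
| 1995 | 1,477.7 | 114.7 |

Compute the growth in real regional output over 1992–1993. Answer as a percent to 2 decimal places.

Real regional output 1992 = 1334.8/0.999 = 1336.14.
Real regional output 1993 = 1452.1/1.000 = 1452.10.
Change = 1452.10/1336.14 − 1 = 0.0868.

8.68%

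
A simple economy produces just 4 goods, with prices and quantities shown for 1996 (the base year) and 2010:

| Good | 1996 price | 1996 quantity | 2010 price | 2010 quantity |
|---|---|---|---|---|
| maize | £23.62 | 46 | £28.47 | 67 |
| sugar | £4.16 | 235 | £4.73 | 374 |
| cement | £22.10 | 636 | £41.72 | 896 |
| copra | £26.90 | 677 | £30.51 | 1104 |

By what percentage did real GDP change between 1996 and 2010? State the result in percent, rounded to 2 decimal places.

Real GDP 1996 = Nominal GDP 1996 = 23.62·46 + 4.16·235 + 22.10·636 + 26.90·677 = 34331.02.
Real GDP 2010 (at 1996 prices) = 23.62·67 + 4.16·374 + 22.10·896 + 26.90·1104 = 52637.58.
Real growth = 52637.58/34331.02 − 1 = 0.5332.

53.32%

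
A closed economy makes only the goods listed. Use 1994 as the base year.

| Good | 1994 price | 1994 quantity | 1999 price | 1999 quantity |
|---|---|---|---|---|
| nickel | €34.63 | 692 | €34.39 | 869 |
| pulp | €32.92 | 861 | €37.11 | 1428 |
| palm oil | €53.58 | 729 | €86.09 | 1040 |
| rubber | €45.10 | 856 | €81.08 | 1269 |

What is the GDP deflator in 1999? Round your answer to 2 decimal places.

Nominal GDP 1999 = 34.39·869 + 37.11·1428 + 86.09·1040 + 81.08·1269 = 275302.11.
Real GDP 1999 (at 1994 prices) = 34.63·869 + 32.92·1428 + 53.58·1040 + 45.10·1269 = 190058.33.
Deflator = Nominal/Real × 100 = 275302.11/190058.33 × 100 = 144.851.

144.85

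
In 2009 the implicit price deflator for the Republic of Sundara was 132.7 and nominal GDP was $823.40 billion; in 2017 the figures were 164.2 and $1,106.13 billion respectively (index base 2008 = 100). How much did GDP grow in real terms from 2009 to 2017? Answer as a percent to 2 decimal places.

8.57%

Real GDP 2009 = 823.40 / 1.327 = 620.50.
Real GDP 2017 = 1106.13 / 1.642 = 673.65.
Real growth = 673.65 / 620.50 − 1 = 0.0857.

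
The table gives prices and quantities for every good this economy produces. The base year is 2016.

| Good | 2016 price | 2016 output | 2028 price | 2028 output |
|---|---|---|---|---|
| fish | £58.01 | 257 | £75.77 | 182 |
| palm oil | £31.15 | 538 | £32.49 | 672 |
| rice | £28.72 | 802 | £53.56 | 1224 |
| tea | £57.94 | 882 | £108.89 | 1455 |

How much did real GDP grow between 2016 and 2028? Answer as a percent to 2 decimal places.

42.67%

Real GDP 2016 = Nominal GDP 2016 = 58.01·257 + 31.15·538 + 28.72·802 + 57.94·882 = 105803.79.
Real GDP 2028 (at 2016 prices) = 58.01·182 + 31.15·672 + 28.72·1224 + 57.94·1455 = 150946.60.
Real growth = 150946.60/105803.79 − 1 = 0.4267.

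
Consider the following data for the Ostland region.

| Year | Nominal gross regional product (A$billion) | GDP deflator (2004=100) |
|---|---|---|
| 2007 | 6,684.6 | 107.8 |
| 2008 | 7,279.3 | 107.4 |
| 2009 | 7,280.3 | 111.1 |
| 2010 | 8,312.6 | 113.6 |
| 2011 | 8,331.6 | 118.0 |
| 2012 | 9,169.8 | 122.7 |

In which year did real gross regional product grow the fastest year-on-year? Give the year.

2010

2008: real = 7279.3/1.074 = 6777.75; growth vs 2007 (6200.93) = 9.30%.
2009: real = 7280.3/1.111 = 6552.93; growth vs 2008 (6777.75) = -3.32%.
2010: real = 8312.6/1.136 = 7317.43; growth vs 2009 (6552.93) = 11.67%.
2011: real = 8331.6/1.180 = 7060.68; growth vs 2010 (7317.43) = -3.51%.
2012: real = 9169.8/1.227 = 7473.35; growth vs 2011 (7060.68) = 5.84%.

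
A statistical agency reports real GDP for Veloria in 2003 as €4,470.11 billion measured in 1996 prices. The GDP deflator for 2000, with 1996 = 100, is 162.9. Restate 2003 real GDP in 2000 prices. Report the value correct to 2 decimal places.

€7,281.81 billion

Real GDP in 2000 prices = Real GDP in 1996 prices × (P_2000/P_1996) = 4470.11 × 1.629 = 7281.81.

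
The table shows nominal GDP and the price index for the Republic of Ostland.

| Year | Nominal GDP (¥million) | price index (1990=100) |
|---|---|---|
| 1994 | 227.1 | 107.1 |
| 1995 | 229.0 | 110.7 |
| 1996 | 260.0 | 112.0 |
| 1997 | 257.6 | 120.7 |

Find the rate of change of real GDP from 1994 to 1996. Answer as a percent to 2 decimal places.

Real GDP 1994 = 227.1/1.071 = 212.04.
Real GDP 1996 = 260.0/1.120 = 232.14.
Change = 232.14/212.04 − 1 = 0.0948.

9.48%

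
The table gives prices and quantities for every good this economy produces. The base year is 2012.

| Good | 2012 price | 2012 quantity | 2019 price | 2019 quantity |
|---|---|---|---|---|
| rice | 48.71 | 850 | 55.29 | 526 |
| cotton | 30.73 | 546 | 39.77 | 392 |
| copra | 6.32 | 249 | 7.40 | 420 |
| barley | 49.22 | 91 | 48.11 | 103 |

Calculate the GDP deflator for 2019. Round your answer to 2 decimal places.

116.18

Nominal GDP 2019 = 55.29·526 + 39.77·392 + 7.40·420 + 48.11·103 = 52735.71.
Real GDP 2019 (at 2012 prices) = 48.71·526 + 30.73·392 + 6.32·420 + 49.22·103 = 45391.68.
Deflator = Nominal/Real × 100 = 52735.71/45391.68 × 100 = 116.179.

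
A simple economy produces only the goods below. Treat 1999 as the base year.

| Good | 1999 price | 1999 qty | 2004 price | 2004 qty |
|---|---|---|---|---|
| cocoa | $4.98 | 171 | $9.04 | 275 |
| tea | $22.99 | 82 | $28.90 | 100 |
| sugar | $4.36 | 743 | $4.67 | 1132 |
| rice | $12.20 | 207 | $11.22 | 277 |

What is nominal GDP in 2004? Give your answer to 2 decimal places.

$13770.38

Nominal GDP 2004 = Σ (p_2004 × q_2004) = 9.04·275 + 28.90·100 + 4.67·1132 + 11.22·277 = 13770.38.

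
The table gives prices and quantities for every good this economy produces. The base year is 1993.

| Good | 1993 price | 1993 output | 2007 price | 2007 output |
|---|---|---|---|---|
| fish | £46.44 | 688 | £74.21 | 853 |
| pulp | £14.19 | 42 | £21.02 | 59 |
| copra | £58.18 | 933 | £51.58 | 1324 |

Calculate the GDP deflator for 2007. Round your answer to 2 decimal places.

Nominal GDP 2007 = 74.21·853 + 21.02·59 + 51.58·1324 = 132833.23.
Real GDP 2007 (at 1993 prices) = 46.44·853 + 14.19·59 + 58.18·1324 = 117480.85.
Deflator = Nominal/Real × 100 = 132833.23/117480.85 × 100 = 113.068.

113.07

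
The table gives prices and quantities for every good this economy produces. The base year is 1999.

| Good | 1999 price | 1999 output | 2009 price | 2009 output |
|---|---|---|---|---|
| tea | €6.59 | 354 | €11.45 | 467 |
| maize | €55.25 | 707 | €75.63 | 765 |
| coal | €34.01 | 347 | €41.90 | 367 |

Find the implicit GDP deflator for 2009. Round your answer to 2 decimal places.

Nominal GDP 2009 = 11.45·467 + 75.63·765 + 41.90·367 = 78581.40.
Real GDP 2009 (at 1999 prices) = 6.59·467 + 55.25·765 + 34.01·367 = 57825.45.
Deflator = Nominal/Real × 100 = 78581.40/57825.45 × 100 = 135.894.

135.89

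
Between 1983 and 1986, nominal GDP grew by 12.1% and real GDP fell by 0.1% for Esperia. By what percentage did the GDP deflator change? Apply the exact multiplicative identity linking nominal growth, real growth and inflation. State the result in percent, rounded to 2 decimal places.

(1 + g_nom) = (1 + g_real)(1 + π), so π = 1.1210 / 0.9990 − 1 = 0.12212.

12.21%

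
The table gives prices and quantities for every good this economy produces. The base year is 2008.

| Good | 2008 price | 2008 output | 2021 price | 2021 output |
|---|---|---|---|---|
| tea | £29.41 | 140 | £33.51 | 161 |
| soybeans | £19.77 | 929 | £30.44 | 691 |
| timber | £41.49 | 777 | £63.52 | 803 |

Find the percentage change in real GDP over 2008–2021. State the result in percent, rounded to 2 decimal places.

Real GDP 2008 = Nominal GDP 2008 = 29.41·140 + 19.77·929 + 41.49·777 = 54721.46.
Real GDP 2021 (at 2008 prices) = 29.41·161 + 19.77·691 + 41.49·803 = 51712.55.
Real growth = 51712.55/54721.46 − 1 = -0.0550.

-5.50%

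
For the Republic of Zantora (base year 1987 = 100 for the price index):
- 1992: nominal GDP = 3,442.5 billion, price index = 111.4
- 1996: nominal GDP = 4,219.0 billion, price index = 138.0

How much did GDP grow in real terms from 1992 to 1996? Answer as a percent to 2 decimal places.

-1.07%

Real GDP 1992 = 3442.5 / 1.114 = 3090.22.
Real GDP 1996 = 4219.0 / 1.380 = 3057.25.
Real growth = 3057.25 / 3090.22 − 1 = -0.0107.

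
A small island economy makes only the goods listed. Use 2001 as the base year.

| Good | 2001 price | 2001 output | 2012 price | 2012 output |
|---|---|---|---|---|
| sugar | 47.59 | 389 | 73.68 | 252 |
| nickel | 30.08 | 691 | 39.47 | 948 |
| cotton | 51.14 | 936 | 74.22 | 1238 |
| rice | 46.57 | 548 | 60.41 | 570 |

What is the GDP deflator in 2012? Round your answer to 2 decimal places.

139.84

Nominal GDP 2012 = 73.68·252 + 39.47·948 + 74.22·1238 + 60.41·570 = 182302.98.
Real GDP 2012 (at 2001 prices) = 47.59·252 + 30.08·948 + 51.14·1238 + 46.57·570 = 130364.74.
Deflator = Nominal/Real × 100 = 182302.98/130364.74 × 100 = 139.841.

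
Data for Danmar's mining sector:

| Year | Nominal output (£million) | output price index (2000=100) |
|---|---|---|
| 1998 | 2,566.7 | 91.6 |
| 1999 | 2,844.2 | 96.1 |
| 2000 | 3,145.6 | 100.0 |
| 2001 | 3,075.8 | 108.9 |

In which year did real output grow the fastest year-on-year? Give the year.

2000

1999: real = 2844.2/0.961 = 2959.63; growth vs 1998 (2802.07) = 5.62%.
2000: real = 3145.6/1.000 = 3145.60; growth vs 1999 (2959.63) = 6.28%.
2001: real = 3075.8/1.089 = 2824.43; growth vs 2000 (3145.60) = -10.21%.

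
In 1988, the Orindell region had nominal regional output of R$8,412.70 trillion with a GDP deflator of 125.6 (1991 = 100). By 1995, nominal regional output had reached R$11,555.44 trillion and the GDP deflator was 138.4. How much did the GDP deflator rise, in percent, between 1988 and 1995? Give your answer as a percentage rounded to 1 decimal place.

Price-level change = 138.4 / 125.6 − 1 = 0.1019.

10.2%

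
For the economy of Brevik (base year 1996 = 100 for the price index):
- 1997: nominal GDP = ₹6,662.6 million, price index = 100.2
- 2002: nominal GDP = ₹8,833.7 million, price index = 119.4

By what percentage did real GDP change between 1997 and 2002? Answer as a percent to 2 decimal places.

Real GDP 1997 = 6662.6 / 1.002 = 6649.30.
Real GDP 2002 = 8833.7 / 1.194 = 7398.41.
Real growth = 7398.41 / 6649.30 − 1 = 0.1127.

11.27%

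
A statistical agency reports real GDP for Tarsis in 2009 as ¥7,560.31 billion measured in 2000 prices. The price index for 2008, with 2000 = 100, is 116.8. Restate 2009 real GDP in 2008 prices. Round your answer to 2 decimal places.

Real GDP in 2008 prices = Real GDP in 2000 prices × (P_2008/P_2000) = 7560.31 × 1.168 = 8830.44.

¥8,830.44 billion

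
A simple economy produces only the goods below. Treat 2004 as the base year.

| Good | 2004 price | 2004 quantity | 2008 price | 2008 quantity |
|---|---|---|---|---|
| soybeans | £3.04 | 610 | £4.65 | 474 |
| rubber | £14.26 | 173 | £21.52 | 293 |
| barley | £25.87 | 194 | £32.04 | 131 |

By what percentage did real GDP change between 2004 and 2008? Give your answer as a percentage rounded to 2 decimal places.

Real GDP 2004 = Nominal GDP 2004 = 3.04·610 + 14.26·173 + 25.87·194 = 9340.16.
Real GDP 2008 (at 2004 prices) = 3.04·474 + 14.26·293 + 25.87·131 = 9008.11.
Real growth = 9008.11/9340.16 − 1 = -0.0356.

-3.56%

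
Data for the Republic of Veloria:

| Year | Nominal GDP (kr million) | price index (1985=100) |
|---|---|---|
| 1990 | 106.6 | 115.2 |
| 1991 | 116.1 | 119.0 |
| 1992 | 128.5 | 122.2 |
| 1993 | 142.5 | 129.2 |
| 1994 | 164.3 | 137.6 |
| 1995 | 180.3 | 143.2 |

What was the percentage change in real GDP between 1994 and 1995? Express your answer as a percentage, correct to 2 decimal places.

5.45%

Real GDP 1994 = 164.3/1.376 = 119.40.
Real GDP 1995 = 180.3/1.432 = 125.91.
Change = 125.91/119.40 − 1 = 0.0545.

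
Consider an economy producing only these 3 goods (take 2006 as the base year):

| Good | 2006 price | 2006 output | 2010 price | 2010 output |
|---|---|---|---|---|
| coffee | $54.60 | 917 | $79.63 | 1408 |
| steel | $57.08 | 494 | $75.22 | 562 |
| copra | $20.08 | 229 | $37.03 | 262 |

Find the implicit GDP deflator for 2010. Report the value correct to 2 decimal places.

Nominal GDP 2010 = 79.63·1408 + 75.22·562 + 37.03·262 = 164094.54.
Real GDP 2010 (at 2006 prices) = 54.60·1408 + 57.08·562 + 20.08·262 = 114216.72.
Deflator = Nominal/Real × 100 = 164094.54/114216.72 × 100 = 143.669.

143.67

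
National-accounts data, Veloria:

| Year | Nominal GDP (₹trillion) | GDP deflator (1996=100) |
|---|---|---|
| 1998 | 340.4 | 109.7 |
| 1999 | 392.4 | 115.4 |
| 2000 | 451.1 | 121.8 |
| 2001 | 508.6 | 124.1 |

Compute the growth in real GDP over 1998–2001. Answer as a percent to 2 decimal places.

Real GDP 1998 = 340.4/1.097 = 310.30.
Real GDP 2001 = 508.6/1.241 = 409.83.
Change = 409.83/310.30 − 1 = 0.3208.

32.08%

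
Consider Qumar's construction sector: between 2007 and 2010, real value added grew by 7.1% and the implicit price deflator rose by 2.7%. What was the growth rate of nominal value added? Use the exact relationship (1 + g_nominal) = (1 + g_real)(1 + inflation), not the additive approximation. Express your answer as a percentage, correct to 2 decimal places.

9.99%

(1 + g_nom) = (1 + g_real)(1 + π) = 1.0710 × 1.0270 = 1.09992.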